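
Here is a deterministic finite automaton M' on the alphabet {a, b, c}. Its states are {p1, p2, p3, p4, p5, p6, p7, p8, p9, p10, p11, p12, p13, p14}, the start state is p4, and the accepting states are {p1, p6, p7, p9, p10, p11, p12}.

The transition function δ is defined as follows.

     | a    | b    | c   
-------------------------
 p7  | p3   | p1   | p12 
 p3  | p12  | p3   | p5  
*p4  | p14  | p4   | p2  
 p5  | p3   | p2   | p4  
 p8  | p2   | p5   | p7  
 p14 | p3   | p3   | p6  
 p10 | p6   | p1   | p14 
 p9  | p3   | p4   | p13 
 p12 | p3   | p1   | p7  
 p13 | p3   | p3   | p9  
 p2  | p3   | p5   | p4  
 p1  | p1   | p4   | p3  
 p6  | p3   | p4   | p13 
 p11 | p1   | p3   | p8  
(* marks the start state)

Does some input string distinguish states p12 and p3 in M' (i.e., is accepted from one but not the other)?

Yes

States {p8,p10,p11} cannot be reached from the start state, so discard them.
Start with accepting vs non-accepting: {p1,p6,p7,p9,p12} | {p2,p3,p4,p5,p13,p14}.
On input a, block {p1,p6,p7,p9,p12} splits into {p6,p7,p9,p12} and {p1}.
Split {p6,p7,p9,p12} by δ(·,b) → {p6,p9} and {p7,p12}.
On input a, block {p2,p3,p4,p5,p13,p14} splits into {p2,p4,p5,p13,p14} and {p3}.
Refine {p2,p4,p5,p13,p14} on symbol a: members go to different blocks, giving {p2,p5,p13,p14} and {p4}.
On input b, block {p2,p5,p13,p14} splits into {p2,p5} and {p13,p14}.
No further refinement is possible. Final partition (7 blocks): {p6,p9} | {p2,p5} | {p1} | {p7,p12} | {p3} | {p4} | {p13,p14}.
p12 and p3 end up in different blocks, so they are distinguishable. For instance, the string 'ε' is accepted from only p12.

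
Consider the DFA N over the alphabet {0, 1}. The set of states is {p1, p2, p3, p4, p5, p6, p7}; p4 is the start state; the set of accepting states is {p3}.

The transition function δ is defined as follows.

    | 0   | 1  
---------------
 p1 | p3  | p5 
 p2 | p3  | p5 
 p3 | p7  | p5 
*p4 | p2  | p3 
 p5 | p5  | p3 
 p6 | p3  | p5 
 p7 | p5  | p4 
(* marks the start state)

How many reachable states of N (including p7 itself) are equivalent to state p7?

1

First remove the unreachable states {p1,p6}; 5 states remain.
Start with accepting vs non-accepting: {p3} | {p2,p4,p5,p7}.
Refine {p2,p4,p5,p7} on symbol 0: members go to different blocks, giving {p4,p5,p7} and {p2}.
On input 0, block {p4,p5,p7} splits into {p5,p7} and {p4}.
On input 1, block {p5,p7} splits into {p5} and {p7}.
Stable partition: {p3} | {p5} | {p2} | {p4} | {p7} — 5 equivalence classes.
State p7 belongs to the block {p7}, which has 1 states.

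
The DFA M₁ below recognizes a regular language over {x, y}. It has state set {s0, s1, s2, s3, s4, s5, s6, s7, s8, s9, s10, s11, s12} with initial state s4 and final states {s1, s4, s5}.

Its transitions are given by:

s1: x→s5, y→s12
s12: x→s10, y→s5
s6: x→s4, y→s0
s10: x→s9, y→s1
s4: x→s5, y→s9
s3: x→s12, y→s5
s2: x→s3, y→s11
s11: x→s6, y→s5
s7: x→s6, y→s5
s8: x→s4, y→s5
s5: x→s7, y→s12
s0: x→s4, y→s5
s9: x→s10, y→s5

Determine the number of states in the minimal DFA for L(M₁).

States {s2,s3,s8,s11} cannot be reached from the start state, so discard them.
Initial partition by acceptance: {s1,s4,s5} | {s0,s6,s7,s9,s10,s12}.
Split {s1,s4,s5} by δ(·,x) → {s1,s4} and {s5}.
On input x, block {s0,s6,s7,s9,s10,s12} splits into {s7,s9,s10,s12} and {s0,s6}.
Split {s7,s9,s10,s12} by δ(·,x) → {s9,s10,s12} and {s7}.
Refine {s9,s10,s12} on symbol y: members go to different blocks, giving {s9,s12} and {s10}.
Refine {s0,s6} on symbol y: members go to different blocks, giving {s0} and {s6}.
The partition is now stable with 7 blocks: {s1,s4} | {s9,s12} | {s5} | {s0} | {s7} | {s10} | {s6}.

7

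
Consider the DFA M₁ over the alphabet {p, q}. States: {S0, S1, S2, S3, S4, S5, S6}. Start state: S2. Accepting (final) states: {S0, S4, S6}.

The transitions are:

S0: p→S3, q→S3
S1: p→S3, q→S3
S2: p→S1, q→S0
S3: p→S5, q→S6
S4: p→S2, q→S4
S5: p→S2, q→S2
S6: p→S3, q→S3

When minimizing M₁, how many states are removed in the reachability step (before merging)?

Starting at S2 and following transitions, the reachable set is {S0, S1, S2, S3, S5, S6}. That leaves S4 unreachable — 1 in total.

1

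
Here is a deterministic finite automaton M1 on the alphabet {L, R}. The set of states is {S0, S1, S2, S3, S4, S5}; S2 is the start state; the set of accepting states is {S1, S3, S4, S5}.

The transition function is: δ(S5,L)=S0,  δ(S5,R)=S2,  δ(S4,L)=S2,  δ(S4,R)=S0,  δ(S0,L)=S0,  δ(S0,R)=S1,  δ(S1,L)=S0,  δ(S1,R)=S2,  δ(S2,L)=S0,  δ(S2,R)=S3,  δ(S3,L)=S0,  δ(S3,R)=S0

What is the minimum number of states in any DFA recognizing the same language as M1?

First remove the unreachable states {S4,S5}; 4 states remain.
P0 = {S1,S3} | {S0,S2}.
Stable partition: {S1,S3} | {S0,S2} — 2 equivalence classes.

2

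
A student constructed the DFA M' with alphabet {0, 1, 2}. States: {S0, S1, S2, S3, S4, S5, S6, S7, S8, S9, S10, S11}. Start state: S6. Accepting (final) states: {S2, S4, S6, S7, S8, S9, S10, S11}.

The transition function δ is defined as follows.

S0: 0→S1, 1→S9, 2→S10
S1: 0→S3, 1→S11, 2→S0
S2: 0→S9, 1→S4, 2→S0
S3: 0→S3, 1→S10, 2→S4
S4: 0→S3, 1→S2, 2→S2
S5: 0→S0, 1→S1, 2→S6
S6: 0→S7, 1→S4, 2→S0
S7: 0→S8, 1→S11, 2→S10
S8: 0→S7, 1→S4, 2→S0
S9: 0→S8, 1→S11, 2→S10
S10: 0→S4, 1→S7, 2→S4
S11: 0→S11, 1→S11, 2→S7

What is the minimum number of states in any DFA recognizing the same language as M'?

8

Reachable states from the start: {S0,S1,S2,S3,S4,S6,S7,S8,S9,S10,S11}. Unreachable: {S5} — drop them.
Initial partition by acceptance: {S2,S4,S6,S7,S8,S9,S10,S11} | {S0,S1,S3}.
On input 0, block {S2,S4,S6,S7,S8,S9,S10,S11} splits into {S2,S6,S7,S8,S9,S10,S11} and {S4}.
Split {S2,S6,S7,S8,S9,S10,S11} by δ(·,0) → {S2,S6,S7,S8,S9,S11} and {S10}.
Refine {S2,S6,S7,S8,S9,S11} on symbol 1: members go to different blocks, giving {S2,S6,S8} and {S7,S9,S11}.
Refine {S0,S1,S3} on symbol 1: members go to different blocks, giving {S0,S1} and {S3}.
Refine {S0,S1} on symbol 0: members go to different blocks, giving {S0} and {S1}.
On input 0, block {S7,S9,S11} splits into {S7,S9} and {S11}.
No further refinement is possible. Final partition (8 blocks): {S2,S6,S8} | {S0} | {S4} | {S10} | {S7,S9} | {S3} | {S1} | {S11}.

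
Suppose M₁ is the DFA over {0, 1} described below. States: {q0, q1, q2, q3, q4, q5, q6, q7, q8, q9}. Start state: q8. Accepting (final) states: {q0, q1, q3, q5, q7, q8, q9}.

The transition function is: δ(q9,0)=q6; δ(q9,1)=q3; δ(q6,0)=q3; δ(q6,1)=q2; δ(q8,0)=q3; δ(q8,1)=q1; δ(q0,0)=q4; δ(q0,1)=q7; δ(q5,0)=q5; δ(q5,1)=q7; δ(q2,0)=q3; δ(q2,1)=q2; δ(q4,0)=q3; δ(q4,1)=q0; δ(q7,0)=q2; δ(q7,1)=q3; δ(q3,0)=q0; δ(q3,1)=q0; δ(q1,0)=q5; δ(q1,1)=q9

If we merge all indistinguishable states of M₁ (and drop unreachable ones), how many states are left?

7

All states are reachable from the start state.
Start with accepting vs non-accepting: {q0,q1,q3,q5,q7,q8,q9} | {q2,q4,q6}.
Refine {q0,q1,q3,q5,q7,q8,q9} on symbol 0: members go to different blocks, giving {q1,q3,q5,q8} and {q0,q7,q9}.
Split {q1,q3,q5,q8} by δ(·,0) → {q1,q5,q8} and {q3}.
On input 0, block {q1,q5,q8} splits into {q1,q5} and {q8}.
Split {q2,q4,q6} by δ(·,1) → {q2,q6} and {q4}.
On input 0, block {q0,q7,q9} splits into {q7,q9} and {q0}.
No further refinement is possible. Final partition (7 blocks): {q1,q5} | {q2,q6} | {q7,q9} | {q3} | {q8} | {q4} | {q0}.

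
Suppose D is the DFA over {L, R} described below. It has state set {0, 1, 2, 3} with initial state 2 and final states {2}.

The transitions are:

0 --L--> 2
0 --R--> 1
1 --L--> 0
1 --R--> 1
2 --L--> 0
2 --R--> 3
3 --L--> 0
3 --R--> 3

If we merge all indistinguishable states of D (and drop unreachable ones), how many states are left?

All states are reachable from the start state.
Initial partition by acceptance: {2} | {0,1,3}.
Split {0,1,3} by δ(·,L) → {1,3} and {0}.
Stable partition: {2} | {1,3} | {0} — 3 equivalence classes.

3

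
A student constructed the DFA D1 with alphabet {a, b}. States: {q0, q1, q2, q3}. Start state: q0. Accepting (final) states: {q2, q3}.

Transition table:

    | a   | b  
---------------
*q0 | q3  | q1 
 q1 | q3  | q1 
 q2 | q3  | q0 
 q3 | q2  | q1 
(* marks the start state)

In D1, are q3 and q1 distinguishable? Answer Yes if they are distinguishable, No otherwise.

Initial partition by acceptance: {q2,q3} | {q0,q1}.
Stable partition: {q2,q3} | {q0,q1} — 2 equivalence classes.
q3 and q1 end up in different blocks, so they are distinguishable. For instance, the string 'ε' is accepted from only q3.

Yes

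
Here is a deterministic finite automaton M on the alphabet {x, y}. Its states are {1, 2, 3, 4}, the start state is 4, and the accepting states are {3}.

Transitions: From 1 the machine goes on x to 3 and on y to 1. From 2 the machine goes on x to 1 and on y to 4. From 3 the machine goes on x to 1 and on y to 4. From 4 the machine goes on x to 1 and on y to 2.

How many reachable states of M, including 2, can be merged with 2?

Initial partition by acceptance: {3} | {1,2,4}.
Refine {1,2,4} on symbol x: members go to different blocks, giving {2,4} and {1}.
No further refinement is possible. Final partition (3 blocks): {3} | {2,4} | {1}.
State 2 belongs to the block {2,4}, which has 2 states.

2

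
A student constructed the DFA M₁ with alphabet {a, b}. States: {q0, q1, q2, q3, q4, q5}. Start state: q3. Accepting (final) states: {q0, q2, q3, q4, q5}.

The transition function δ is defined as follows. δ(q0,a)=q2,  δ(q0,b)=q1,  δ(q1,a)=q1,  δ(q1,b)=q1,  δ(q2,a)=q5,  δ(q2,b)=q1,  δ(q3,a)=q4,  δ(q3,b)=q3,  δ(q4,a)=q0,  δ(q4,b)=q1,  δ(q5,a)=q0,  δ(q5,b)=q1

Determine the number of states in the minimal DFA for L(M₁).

3

All states are reachable from the start state.
P0 = {q0,q2,q3,q4,q5} | {q1}.
Split {q0,q2,q3,q4,q5} by δ(·,b) → {q0,q2,q4,q5} and {q3}.
The partition is now stable with 3 blocks: {q0,q2,q4,q5} | {q1} | {q3}.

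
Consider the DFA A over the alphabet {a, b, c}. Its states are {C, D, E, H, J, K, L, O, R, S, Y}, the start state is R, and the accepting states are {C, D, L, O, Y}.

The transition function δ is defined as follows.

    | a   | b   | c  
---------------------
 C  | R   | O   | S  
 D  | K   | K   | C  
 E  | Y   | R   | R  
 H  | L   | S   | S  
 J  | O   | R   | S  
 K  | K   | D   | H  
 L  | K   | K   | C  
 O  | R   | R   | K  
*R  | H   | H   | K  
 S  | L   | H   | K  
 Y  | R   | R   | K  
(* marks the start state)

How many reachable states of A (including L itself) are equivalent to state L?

First remove the unreachable states {E,J,Y}; 8 states remain.
Start with accepting vs non-accepting: {C,D,L,O} | {H,K,R,S}.
Refine {C,D,L,O} on symbol b: members go to different blocks, giving {D,L,O} and {C}.
Refine {D,L,O} on symbol c: members go to different blocks, giving {D,L} and {O}.
Refine {H,K,R,S} on symbol a: members go to different blocks, giving {K,R} and {H,S}.
Refine {K,R} on symbol a: members go to different blocks, giving {R} and {K}.
Refine {H,S} on symbol c: members go to different blocks, giving {S} and {H}.
Stable partition: {D,L} | {R} | {C} | {O} | {S} | {K} | {H} — 7 equivalence classes.
The equivalence class containing L is {D,L}, of size 2.

2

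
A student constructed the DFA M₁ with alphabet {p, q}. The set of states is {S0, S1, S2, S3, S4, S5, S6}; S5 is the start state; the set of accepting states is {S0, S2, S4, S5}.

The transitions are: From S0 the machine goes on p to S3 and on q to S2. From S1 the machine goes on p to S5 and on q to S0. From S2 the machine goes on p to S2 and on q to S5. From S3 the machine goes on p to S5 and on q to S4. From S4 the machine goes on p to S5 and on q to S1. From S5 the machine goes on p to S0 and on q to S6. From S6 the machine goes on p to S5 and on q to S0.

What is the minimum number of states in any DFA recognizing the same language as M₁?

6

P0 = {S0,S2,S4,S5} | {S1,S3,S6}.
Refine {S0,S2,S4,S5} on symbol p: members go to different blocks, giving {S2,S4,S5} and {S0}.
Refine {S2,S4,S5} on symbol p: members go to different blocks, giving {S2,S4} and {S5}.
Refine {S2,S4} on symbol p: members go to different blocks, giving {S2} and {S4}.
On input q, block {S1,S3,S6} splits into {S1,S6} and {S3}.
The partition is now stable with 6 blocks: {S2} | {S1,S6} | {S0} | {S5} | {S4} | {S3}.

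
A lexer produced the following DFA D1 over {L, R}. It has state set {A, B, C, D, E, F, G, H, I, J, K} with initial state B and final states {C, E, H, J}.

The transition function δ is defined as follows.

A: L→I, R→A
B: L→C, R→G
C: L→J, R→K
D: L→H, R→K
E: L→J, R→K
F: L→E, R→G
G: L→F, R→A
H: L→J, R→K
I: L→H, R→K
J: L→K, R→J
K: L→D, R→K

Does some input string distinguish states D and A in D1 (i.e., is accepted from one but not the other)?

Yes

Every state is reachable, so we keep all 11.
Initial partition by acceptance: {C,E,H,J} | {A,B,D,F,G,I,K}.
Split {C,E,H,J} by δ(·,L) → {C,E,H} and {J}.
Split {A,B,D,F,G,I,K} by δ(·,L) → {B,D,F,I} and {A,G,K}.
The partition is now stable with 4 blocks: {C,E,H} | {B,D,F,I} | {J} | {A,G,K}.
D and A end up in different blocks, so they are distinguishable. For instance, the string 'L' is accepted from only D.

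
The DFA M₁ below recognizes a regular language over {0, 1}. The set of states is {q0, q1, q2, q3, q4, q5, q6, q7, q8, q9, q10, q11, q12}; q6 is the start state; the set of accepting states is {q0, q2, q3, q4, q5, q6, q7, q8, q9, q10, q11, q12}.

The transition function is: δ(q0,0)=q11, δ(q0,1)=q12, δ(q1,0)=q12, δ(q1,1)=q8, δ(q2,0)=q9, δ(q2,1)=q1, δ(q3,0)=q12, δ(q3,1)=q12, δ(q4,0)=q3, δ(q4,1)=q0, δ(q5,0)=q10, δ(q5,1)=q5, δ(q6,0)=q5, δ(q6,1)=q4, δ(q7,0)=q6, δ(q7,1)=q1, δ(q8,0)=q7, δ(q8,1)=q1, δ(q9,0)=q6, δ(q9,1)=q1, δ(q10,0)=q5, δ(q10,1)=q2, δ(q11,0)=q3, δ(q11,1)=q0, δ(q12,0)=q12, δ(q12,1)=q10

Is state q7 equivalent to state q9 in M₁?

Yes

P0 = {q0,q2,q3,q4,q5,q6,q7,q8,q9,q10,q11,q12} | {q1}.
On input 1, block {q0,q2,q3,q4,q5,q6,q7,q8,q9,q10,q11,q12} splits into {q0,q3,q4,q5,q6,q10,q11,q12} and {q2,q7,q8,q9}.
On input 1, block {q0,q3,q4,q5,q6,q10,q11,q12} splits into {q0,q3,q4,q5,q6,q11,q12} and {q10}.
Refine {q0,q3,q4,q5,q6,q11,q12} on symbol 0: members go to different blocks, giving {q0,q3,q4,q6,q11,q12} and {q5}.
On input 0, block {q0,q3,q4,q6,q11,q12} splits into {q0,q3,q4,q11,q12} and {q6}.
Split {q0,q3,q4,q11,q12} by δ(·,1) → {q0,q3,q4,q11} and {q12}.
On input 0, block {q0,q3,q4,q11} splits into {q0,q4,q11} and {q3}.
Split {q0,q4,q11} by δ(·,0) → {q4,q11} and {q0}.
Split {q2,q7,q8,q9} by δ(·,0) → {q2,q8} and {q7,q9}.
Stable partition: {q4,q11} | {q1} | {q2,q8} | {q10} | {q5} | {q6} | {q12} | {q3} | {q0} | {q7,q9} — 10 equivalence classes.
q7 and q9 lie in the same block of the stable partition, so they are equivalent — no string distinguishes them.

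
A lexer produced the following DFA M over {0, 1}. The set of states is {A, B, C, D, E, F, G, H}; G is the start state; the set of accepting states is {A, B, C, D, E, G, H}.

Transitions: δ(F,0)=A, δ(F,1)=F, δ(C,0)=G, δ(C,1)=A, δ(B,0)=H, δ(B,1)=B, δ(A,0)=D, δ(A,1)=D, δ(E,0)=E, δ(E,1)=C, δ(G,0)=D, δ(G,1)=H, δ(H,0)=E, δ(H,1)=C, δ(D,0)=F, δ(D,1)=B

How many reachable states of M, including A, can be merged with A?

P0 = {A,B,C,D,E,G,H} | {F}.
Split {A,B,C,D,E,G,H} by δ(·,0) → {A,B,C,E,G,H} and {D}.
On input 0, block {A,B,C,E,G,H} splits into {B,C,E,H} and {A,G}.
Split {B,C,E,H} by δ(·,0) → {B,E,H} and {C}.
Refine {B,E,H} on symbol 1: members go to different blocks, giving {E,H} and {B}.
Split {A,G} by δ(·,1) → {A} and {G}.
No further refinement is possible. Final partition (7 blocks): {E,H} | {F} | {D} | {A} | {C} | {B} | {G}.
State A belongs to the block {A}, which has 1 states.

1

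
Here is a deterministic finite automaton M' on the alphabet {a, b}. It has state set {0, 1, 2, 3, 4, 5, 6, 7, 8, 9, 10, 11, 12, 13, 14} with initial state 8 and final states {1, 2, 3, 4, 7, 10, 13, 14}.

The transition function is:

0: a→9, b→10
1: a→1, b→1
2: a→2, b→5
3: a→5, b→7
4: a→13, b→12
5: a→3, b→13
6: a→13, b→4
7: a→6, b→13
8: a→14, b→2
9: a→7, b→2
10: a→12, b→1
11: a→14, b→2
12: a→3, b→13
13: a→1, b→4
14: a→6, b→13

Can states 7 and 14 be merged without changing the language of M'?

States {0,9,10,11} cannot be reached from the start state, so discard them.
P0 = {1,2,3,4,7,13,14} | {5,6,8,12}.
On input a, block {1,2,3,4,7,13,14} splits into {1,2,4,13} and {3,7,14}.
Refine {1,2,4,13} on symbol b: members go to different blocks, giving {1,13} and {2,4}.
Refine {1,13} on symbol b: members go to different blocks, giving {1} and {13}.
Split {5,6,8,12} by δ(·,a) → {5,8,12} and {6}.
Refine {5,8,12} on symbol b: members go to different blocks, giving {5,12} and {8}.
Split {3,7,14} by δ(·,a) → {7,14} and {3}.
Split {2,4} by δ(·,a) → {2} and {4}.
Stable partition: {1} | {5,12} | {7,14} | {2} | {13} | {6} | {8} | {3} | {4} — 9 equivalence classes.
7 and 14 lie in the same block of the stable partition, so they are equivalent — no string distinguishes them.

Yes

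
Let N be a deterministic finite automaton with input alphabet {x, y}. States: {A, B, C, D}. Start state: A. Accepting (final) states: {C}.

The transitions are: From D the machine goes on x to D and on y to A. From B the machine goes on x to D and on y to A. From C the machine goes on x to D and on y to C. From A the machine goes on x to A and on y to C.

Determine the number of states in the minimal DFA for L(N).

3

Reachable states from the start: {A,C,D}. Unreachable: {B} — drop them.
P0 = {C} | {A,D}.
On input y, block {A,D} splits into {A} and {D}.
The partition is now stable with 3 blocks: {C} | {A} | {D}.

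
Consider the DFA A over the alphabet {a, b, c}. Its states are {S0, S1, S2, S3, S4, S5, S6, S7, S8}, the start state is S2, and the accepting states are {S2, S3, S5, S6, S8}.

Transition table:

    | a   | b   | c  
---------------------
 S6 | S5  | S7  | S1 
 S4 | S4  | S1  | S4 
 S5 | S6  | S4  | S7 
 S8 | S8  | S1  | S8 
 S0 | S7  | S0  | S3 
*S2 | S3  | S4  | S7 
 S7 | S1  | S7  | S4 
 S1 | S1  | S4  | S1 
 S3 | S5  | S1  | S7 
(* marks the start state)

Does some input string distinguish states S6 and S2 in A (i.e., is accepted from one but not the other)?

No

States {S0,S8} cannot be reached from the start state, so discard them.
Initial partition by acceptance: {S2,S3,S5,S6} | {S1,S4,S7}.
No further refinement is possible. Final partition (2 blocks): {S2,S3,S5,S6} | {S1,S4,S7}.
S6 and S2 lie in the same block of the stable partition, so they are equivalent — no string distinguishes them.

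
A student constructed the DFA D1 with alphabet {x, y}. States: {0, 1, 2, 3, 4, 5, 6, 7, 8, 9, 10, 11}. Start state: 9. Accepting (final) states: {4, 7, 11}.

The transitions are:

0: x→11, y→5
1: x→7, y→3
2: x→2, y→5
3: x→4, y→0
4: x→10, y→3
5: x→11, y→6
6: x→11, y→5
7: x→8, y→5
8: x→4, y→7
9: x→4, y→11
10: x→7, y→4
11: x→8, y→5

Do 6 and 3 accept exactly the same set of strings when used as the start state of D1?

Yes

First remove the unreachable states {1,2}; 10 states remain.
Initial partition by acceptance: {4,7,11} | {0,3,5,6,8,9,10}.
Refine {0,3,5,6,8,9,10} on symbol y: members go to different blocks, giving {0,3,5,6} and {8,9,10}.
The partition is now stable with 3 blocks: {4,7,11} | {0,3,5,6} | {8,9,10}.
6 and 3 lie in the same block of the stable partition, so they are equivalent — no string distinguishes them.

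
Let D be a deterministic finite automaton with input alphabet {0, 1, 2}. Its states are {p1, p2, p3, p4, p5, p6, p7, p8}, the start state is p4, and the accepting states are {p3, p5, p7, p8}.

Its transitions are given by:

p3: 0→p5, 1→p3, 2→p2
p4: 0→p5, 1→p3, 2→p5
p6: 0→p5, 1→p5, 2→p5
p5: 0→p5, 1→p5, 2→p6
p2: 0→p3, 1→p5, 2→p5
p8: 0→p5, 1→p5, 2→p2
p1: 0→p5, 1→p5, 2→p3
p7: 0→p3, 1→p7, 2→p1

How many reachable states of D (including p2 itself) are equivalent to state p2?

First remove the unreachable states {p1,p7,p8}; 5 states remain.
Start with accepting vs non-accepting: {p3,p5} | {p2,p4,p6}.
No further refinement is possible. Final partition (2 blocks): {p3,p5} | {p2,p4,p6}.
State p2 belongs to the block {p2,p4,p6}, which has 3 states.

3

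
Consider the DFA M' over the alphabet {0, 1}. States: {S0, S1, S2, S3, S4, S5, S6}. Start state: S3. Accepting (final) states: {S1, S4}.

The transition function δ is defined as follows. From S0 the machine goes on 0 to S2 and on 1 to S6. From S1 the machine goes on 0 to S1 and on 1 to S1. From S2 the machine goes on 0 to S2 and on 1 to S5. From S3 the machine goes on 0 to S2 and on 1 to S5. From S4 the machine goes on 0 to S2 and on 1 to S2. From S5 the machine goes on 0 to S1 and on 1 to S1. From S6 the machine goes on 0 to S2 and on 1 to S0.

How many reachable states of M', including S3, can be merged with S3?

2

States {S0,S4,S6} cannot be reached from the start state, so discard them.
Initial partition by acceptance: {S1} | {S2,S3,S5}.
Split {S2,S3,S5} by δ(·,0) → {S2,S3} and {S5}.
Stable partition: {S1} | {S2,S3} | {S5} — 3 equivalence classes.
State S3 belongs to the block {S2,S3}, which has 2 states.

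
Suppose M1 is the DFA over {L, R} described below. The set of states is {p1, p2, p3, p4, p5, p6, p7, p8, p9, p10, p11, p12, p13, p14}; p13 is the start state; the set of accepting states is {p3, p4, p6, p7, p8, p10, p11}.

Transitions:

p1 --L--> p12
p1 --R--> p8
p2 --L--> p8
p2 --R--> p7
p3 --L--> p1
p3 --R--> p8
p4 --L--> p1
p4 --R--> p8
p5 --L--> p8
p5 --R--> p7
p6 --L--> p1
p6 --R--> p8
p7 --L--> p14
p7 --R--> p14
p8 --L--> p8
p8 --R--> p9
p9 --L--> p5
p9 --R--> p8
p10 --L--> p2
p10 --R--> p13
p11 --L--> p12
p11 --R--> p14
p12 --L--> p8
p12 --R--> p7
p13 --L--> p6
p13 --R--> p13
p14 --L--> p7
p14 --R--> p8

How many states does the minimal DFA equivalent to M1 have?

7

Reachable states from the start: {p1,p5,p6,p7,p8,p9,p12,p13,p14}. Unreachable: {p2,p3,p4,p10,p11} — drop them.
P0 = {p6,p7,p8} | {p1,p5,p9,p12,p13,p14}.
On input L, block {p6,p7,p8} splits into {p6,p7} and {p8}.
On input R, block {p6,p7} splits into {p6} and {p7}.
Split {p1,p5,p9,p12,p13,p14} by δ(·,L) → {p1,p9} and {p5,p12} and {p13} and {p14}.
Stable partition: {p6} | {p1,p9} | {p8} | {p7} | {p5,p12} | {p13} | {p14} — 7 equivalence classes.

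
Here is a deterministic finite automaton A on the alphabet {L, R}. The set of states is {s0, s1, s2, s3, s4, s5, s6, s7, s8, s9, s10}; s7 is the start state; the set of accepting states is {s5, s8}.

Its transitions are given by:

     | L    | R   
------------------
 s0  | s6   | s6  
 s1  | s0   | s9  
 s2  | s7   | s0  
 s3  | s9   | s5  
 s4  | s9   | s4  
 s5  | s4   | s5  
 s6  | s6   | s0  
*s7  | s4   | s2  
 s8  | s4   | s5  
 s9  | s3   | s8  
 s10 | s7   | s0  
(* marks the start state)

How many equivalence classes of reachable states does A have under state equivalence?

Reachable states from the start: {s0,s2,s3,s4,s5,s6,s7,s8,s9}. Unreachable: {s1,s10} — drop them.
P0 = {s5,s8} | {s0,s2,s3,s4,s6,s7,s9}.
Refine {s0,s2,s3,s4,s6,s7,s9} on symbol R: members go to different blocks, giving {s0,s2,s4,s6,s7} and {s3,s9}.
Refine {s0,s2,s4,s6,s7} on symbol L: members go to different blocks, giving {s0,s2,s6,s7} and {s4}.
Refine {s0,s2,s6,s7} on symbol L: members go to different blocks, giving {s0,s2,s6} and {s7}.
On input L, block {s0,s2,s6} splits into {s0,s6} and {s2}.
No further refinement is possible. Final partition (6 blocks): {s5,s8} | {s0,s6} | {s3,s9} | {s4} | {s7} | {s2}.

6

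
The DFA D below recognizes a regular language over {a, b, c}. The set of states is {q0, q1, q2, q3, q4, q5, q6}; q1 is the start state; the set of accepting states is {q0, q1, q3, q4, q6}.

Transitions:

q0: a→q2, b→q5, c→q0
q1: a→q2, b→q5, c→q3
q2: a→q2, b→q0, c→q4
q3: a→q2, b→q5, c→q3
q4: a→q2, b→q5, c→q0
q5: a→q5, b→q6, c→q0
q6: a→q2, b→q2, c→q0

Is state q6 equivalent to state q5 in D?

Initial partition by acceptance: {q0,q1,q3,q4,q6} | {q2,q5}.
Stable partition: {q0,q1,q3,q4,q6} | {q2,q5} — 2 equivalence classes.
q6 and q5 end up in different blocks, so they are distinguishable. For instance, the string 'ε' is accepted from only q6.

No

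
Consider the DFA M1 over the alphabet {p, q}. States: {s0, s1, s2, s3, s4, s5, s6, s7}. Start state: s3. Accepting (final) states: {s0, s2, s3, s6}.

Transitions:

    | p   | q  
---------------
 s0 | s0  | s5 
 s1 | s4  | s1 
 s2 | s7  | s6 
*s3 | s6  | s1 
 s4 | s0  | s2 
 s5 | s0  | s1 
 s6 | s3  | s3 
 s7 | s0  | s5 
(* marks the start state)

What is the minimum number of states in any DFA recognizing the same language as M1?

Every state is reachable, so we keep all 8.
Start with accepting vs non-accepting: {s0,s2,s3,s6} | {s1,s4,s5,s7}.
Split {s0,s2,s3,s6} by δ(·,p) → {s0,s3,s6} and {s2}.
Refine {s0,s3,s6} on symbol q: members go to different blocks, giving {s0,s3} and {s6}.
Split {s0,s3} by δ(·,p) → {s0} and {s3}.
Split {s1,s4,s5,s7} by δ(·,p) → {s4,s5,s7} and {s1}.
Split {s4,s5,s7} by δ(·,q) → {s4} and {s5} and {s7}.
Stable partition: {s0} | {s4} | {s2} | {s6} | {s3} | {s1} | {s5} | {s7} — 8 equivalence classes.

8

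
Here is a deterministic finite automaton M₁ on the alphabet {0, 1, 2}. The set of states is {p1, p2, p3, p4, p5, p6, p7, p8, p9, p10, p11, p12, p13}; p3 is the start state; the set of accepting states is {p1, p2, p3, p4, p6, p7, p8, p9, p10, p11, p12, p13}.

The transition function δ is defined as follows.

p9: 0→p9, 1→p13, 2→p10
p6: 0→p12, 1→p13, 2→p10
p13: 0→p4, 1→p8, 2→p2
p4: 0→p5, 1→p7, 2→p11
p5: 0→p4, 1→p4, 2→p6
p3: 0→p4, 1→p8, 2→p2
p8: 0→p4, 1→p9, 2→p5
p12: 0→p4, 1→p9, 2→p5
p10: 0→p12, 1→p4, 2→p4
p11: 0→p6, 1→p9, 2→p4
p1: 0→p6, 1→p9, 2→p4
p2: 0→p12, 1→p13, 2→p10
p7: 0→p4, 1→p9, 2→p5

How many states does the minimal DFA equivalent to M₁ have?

States {p1} cannot be reached from the start state, so discard them.
Initial partition by acceptance: {p2,p3,p4,p6,p7,p8,p9,p10,p11,p12,p13} | {p5}.
On input 0, block {p2,p3,p4,p6,p7,p8,p9,p10,p11,p12,p13} splits into {p2,p3,p6,p7,p8,p9,p10,p11,p12,p13} and {p4}.
Split {p2,p3,p6,p7,p8,p9,p10,p11,p12,p13} by δ(·,0) → {p2,p6,p9,p10,p11} and {p3,p7,p8,p12,p13}.
Split {p2,p6,p9,p10,p11} by δ(·,0) → {p2,p6,p10} and {p9,p11}.
On input 1, block {p2,p6,p10} splits into {p2,p6} and {p10}.
Split {p3,p7,p8,p12,p13} by δ(·,1) → {p7,p8,p12} and {p3,p13}.
Split {p9,p11} by δ(·,0) → {p9} and {p11}.
The partition is now stable with 8 blocks: {p2,p6} | {p5} | {p4} | {p7,p8,p12} | {p9} | {p10} | {p3,p13} | {p11}.

8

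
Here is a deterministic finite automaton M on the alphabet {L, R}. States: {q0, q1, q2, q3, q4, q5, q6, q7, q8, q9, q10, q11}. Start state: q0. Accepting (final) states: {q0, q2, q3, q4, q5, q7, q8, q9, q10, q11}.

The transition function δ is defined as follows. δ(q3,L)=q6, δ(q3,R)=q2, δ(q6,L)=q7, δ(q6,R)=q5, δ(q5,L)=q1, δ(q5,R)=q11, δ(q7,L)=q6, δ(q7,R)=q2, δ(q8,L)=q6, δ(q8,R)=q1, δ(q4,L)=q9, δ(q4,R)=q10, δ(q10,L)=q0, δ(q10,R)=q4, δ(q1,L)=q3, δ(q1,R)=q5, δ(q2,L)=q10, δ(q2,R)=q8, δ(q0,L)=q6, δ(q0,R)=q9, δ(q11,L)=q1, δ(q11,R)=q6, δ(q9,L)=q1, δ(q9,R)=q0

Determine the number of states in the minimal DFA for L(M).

Every state is reachable, so we keep all 12.
P0 = {q0,q2,q3,q4,q5,q7,q8,q9,q10,q11} | {q1,q6}.
Refine {q0,q2,q3,q4,q5,q7,q8,q9,q10,q11} on symbol L: members go to different blocks, giving {q0,q3,q5,q7,q8,q9,q11} and {q2,q4,q10}.
Refine {q0,q3,q5,q7,q8,q9,q11} on symbol R: members go to different blocks, giving {q0,q5,q9} and {q3,q7} and {q8,q11}.
Split {q0,q5,q9} by δ(·,R) → {q0,q9} and {q5}.
Refine {q2,q4,q10} on symbol L: members go to different blocks, giving {q4,q10} and {q2}.
The partition is now stable with 7 blocks: {q0,q9} | {q1,q6} | {q4,q10} | {q3,q7} | {q8,q11} | {q5} | {q2}.

7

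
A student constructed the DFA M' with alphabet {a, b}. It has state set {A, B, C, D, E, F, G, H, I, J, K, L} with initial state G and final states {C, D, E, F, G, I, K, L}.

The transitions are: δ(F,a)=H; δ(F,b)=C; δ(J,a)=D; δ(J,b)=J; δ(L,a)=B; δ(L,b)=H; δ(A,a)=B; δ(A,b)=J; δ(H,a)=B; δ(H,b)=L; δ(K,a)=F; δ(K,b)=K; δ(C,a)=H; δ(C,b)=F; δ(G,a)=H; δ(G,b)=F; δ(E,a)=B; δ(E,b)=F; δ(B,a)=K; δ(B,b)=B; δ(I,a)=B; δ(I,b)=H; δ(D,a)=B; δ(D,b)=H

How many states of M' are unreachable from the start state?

5

No path from G leads to A, D, E, I, J; the other 7 states are all reachable.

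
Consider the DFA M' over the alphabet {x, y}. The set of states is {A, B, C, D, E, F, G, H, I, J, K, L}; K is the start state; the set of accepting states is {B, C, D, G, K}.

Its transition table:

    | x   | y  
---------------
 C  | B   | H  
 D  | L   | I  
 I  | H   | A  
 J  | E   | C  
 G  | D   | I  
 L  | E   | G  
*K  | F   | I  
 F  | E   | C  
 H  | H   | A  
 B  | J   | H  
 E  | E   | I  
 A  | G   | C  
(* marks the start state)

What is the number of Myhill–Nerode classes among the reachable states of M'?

Every state is reachable, so we keep all 12.
P0 = {B,C,D,G,K} | {A,E,F,H,I,J,L}.
On input x, block {B,C,D,G,K} splits into {B,D,K} and {C,G}.
Refine {A,E,F,H,I,J,L} on symbol x: members go to different blocks, giving {E,F,H,I,J,L} and {A}.
Refine {E,F,H,I,J,L} on symbol y: members go to different blocks, giving {F,J,L} and {H,I} and {E}.
No further refinement is possible. Final partition (6 blocks): {B,D,K} | {F,J,L} | {C,G} | {A} | {H,I} | {E}.

6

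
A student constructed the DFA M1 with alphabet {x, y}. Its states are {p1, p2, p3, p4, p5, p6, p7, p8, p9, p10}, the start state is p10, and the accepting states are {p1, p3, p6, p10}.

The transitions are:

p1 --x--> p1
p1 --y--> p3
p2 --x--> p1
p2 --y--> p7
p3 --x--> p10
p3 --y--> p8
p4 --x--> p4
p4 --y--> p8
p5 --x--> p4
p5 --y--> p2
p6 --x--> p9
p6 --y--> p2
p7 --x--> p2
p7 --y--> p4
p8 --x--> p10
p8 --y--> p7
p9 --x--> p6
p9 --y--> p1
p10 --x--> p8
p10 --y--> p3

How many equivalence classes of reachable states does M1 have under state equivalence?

7

Reachable states from the start: {p1,p2,p3,p4,p7,p8,p10}. Unreachable: {p5,p6,p9} — drop them.
P0 = {p1,p3,p10} | {p2,p4,p7,p8}.
Split {p1,p3,p10} by δ(·,x) → {p1,p3} and {p10}.
Split {p1,p3} by δ(·,x) → {p1} and {p3}.
Split {p2,p4,p7,p8} by δ(·,x) → {p4,p7} and {p2} and {p8}.
Refine {p4,p7} on symbol x: members go to different blocks, giving {p4} and {p7}.
No further refinement is possible. Final partition (7 blocks): {p1} | {p4} | {p10} | {p3} | {p2} | {p8} | {p7}.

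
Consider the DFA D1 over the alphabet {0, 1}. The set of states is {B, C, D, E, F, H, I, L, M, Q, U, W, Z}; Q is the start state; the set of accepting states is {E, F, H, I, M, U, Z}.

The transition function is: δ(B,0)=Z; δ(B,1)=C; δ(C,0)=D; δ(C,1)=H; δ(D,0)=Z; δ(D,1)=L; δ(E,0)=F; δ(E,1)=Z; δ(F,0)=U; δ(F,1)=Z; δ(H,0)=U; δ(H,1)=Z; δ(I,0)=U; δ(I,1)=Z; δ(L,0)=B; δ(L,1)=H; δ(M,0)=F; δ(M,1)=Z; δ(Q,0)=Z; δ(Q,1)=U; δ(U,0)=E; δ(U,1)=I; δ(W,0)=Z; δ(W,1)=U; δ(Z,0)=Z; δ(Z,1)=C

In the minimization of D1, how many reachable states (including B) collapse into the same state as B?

2

Reachable states from the start: {B,C,D,E,F,H,I,L,Q,U,Z}. Unreachable: {M,W} — drop them.
Start with accepting vs non-accepting: {E,F,H,I,U,Z} | {B,C,D,L,Q}.
Refine {E,F,H,I,U,Z} on symbol 1: members go to different blocks, giving {E,F,H,I,U} and {Z}.
Split {E,F,H,I,U} by δ(·,1) → {E,F,H,I} and {U}.
Split {E,F,H,I} by δ(·,0) → {F,H,I} and {E}.
Split {B,C,D,L,Q} by δ(·,0) → {B,D,Q} and {C,L}.
On input 1, block {B,D,Q} splits into {B,D} and {Q}.
Stable partition: {F,H,I} | {B,D} | {Z} | {U} | {E} | {C,L} | {Q} — 7 equivalence classes.
State B belongs to the block {B,D}, which has 2 states.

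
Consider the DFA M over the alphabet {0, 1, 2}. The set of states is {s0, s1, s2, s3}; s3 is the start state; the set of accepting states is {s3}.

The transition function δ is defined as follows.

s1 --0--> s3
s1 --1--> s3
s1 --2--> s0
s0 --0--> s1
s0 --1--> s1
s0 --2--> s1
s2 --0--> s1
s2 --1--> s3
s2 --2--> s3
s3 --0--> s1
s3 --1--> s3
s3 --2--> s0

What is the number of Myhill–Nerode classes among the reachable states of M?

States {s2} cannot be reached from the start state, so discard them.
P0 = {s3} | {s0,s1}.
On input 0, block {s0,s1} splits into {s0} and {s1}.
No further refinement is possible. Final partition (3 blocks): {s3} | {s0} | {s1}.

3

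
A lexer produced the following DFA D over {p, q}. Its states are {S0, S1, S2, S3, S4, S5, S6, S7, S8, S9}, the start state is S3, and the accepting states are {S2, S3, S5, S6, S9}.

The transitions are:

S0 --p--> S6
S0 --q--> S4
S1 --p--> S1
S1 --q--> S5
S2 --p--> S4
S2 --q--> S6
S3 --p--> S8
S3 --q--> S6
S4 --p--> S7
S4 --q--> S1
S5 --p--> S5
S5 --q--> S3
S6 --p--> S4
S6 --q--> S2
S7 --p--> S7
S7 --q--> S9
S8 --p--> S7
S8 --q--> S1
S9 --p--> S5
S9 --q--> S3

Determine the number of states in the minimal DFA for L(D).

Reachable states from the start: {S1,S2,S3,S4,S5,S6,S7,S8,S9}. Unreachable: {S0} — drop them.
Initial partition by acceptance: {S2,S3,S5,S6,S9} | {S1,S4,S7,S8}.
Refine {S2,S3,S5,S6,S9} on symbol p: members go to different blocks, giving {S2,S3,S6} and {S5,S9}.
On input q, block {S1,S4,S7,S8} splits into {S1,S7} and {S4,S8}.
No further refinement is possible. Final partition (4 blocks): {S2,S3,S6} | {S1,S7} | {S5,S9} | {S4,S8}.

4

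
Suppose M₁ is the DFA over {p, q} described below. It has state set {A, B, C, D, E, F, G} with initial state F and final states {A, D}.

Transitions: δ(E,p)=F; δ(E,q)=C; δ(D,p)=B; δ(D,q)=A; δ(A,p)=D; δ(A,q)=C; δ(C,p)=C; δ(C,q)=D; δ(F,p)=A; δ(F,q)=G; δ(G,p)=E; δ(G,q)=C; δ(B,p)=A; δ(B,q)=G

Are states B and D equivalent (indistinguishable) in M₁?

Start with accepting vs non-accepting: {A,D} | {B,C,E,F,G}.
Split {A,D} by δ(·,p) → {A} and {D}.
Refine {B,C,E,F,G} on symbol p: members go to different blocks, giving {C,E,G} and {B,F}.
Refine {C,E,G} on symbol p: members go to different blocks, giving {C,G} and {E}.
Refine {C,G} on symbol p: members go to different blocks, giving {C} and {G}.
The partition is now stable with 6 blocks: {A} | {C} | {D} | {B,F} | {E} | {G}.
B and D end up in different blocks, so they are distinguishable. For instance, the string 'ε' is accepted from only D.

No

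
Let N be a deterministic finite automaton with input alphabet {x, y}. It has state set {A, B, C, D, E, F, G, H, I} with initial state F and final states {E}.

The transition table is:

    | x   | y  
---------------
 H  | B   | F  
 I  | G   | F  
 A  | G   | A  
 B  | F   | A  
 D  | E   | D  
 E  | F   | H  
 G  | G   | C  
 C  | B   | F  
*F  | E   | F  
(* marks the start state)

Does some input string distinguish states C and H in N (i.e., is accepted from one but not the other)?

No

Reachable states from the start: {A,B,C,E,F,G,H}. Unreachable: {D,I} — drop them.
P0 = {E} | {A,B,C,F,G,H}.
Refine {A,B,C,F,G,H} on symbol x: members go to different blocks, giving {A,B,C,G,H} and {F}.
Refine {A,B,C,G,H} on symbol x: members go to different blocks, giving {A,C,G,H} and {B}.
Split {A,C,G,H} by δ(·,x) → {A,G} and {C,H}.
Refine {A,G} on symbol y: members go to different blocks, giving {A} and {G}.
Stable partition: {E} | {A} | {F} | {B} | {C,H} | {G} — 6 equivalence classes.
C and H lie in the same block of the stable partition, so they are equivalent — no string distinguishes them.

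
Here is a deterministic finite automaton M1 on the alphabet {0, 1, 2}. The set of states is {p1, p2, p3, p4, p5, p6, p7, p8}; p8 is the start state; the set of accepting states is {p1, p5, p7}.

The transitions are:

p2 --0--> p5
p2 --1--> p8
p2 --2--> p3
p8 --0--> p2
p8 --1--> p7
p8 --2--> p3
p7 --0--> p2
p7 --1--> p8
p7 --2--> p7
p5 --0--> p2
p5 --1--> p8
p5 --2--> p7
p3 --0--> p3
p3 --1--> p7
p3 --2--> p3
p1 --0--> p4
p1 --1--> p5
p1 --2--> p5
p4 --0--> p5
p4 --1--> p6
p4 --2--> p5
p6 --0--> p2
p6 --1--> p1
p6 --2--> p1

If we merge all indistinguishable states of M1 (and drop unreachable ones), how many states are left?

4

First remove the unreachable states {p1,p4,p6}; 5 states remain.
Initial partition by acceptance: {p5,p7} | {p2,p3,p8}.
On input 0, block {p2,p3,p8} splits into {p3,p8} and {p2}.
Split {p3,p8} by δ(·,0) → {p3} and {p8}.
No further refinement is possible. Final partition (4 blocks): {p5,p7} | {p3} | {p2} | {p8}.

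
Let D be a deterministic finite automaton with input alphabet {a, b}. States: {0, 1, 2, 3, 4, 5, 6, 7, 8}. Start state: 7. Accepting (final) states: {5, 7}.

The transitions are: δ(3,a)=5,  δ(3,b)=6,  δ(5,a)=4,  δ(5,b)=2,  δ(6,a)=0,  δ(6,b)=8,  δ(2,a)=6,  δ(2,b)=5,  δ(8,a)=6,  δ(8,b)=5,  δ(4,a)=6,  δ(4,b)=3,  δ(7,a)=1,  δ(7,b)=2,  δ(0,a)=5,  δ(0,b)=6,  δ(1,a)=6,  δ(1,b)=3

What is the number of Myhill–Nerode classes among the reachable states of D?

5

All states are reachable from the start state.
Initial partition by acceptance: {5,7} | {0,1,2,3,4,6,8}.
On input a, block {0,1,2,3,4,6,8} splits into {1,2,4,6,8} and {0,3}.
On input a, block {1,2,4,6,8} splits into {1,2,4,8} and {6}.
Refine {1,2,4,8} on symbol b: members go to different blocks, giving {1,4} and {2,8}.
No further refinement is possible. Final partition (5 blocks): {5,7} | {1,4} | {0,3} | {6} | {2,8}.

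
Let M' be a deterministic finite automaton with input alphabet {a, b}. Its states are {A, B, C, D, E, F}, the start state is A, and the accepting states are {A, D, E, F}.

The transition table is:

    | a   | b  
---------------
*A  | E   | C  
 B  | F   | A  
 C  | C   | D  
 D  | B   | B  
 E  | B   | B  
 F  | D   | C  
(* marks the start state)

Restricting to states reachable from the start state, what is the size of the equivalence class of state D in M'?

2

Every state is reachable, so we keep all 6.
P0 = {A,D,E,F} | {B,C}.
Refine {A,D,E,F} on symbol a: members go to different blocks, giving {A,F} and {D,E}.
Split {B,C} by δ(·,a) → {B} and {C}.
Stable partition: {A,F} | {B} | {D,E} | {C} — 4 equivalence classes.
State D belongs to the block {D,E}, which has 2 states.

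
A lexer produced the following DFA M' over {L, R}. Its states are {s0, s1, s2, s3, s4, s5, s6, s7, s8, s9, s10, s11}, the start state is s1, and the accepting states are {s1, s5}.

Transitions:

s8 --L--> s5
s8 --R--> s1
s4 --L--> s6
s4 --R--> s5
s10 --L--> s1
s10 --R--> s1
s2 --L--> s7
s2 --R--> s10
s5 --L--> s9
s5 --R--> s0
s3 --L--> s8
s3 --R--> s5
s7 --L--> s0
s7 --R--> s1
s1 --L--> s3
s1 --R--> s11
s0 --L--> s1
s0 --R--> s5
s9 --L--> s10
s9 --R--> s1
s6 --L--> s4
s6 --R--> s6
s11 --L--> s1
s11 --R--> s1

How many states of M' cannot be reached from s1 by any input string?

No path from s1 leads to s2, s4, s6, s7; the other 8 states are all reachable.

4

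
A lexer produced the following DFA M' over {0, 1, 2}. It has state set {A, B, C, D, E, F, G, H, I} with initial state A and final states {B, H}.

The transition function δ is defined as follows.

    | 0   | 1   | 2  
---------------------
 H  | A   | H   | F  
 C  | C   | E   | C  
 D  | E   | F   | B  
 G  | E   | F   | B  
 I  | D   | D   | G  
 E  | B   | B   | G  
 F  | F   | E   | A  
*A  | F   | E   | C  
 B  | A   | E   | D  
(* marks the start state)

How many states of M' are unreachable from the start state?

2

Starting at A and following transitions, the reachable set is {A, B, C, D, E, F, G}. That leaves H, I unreachable — 2 in total.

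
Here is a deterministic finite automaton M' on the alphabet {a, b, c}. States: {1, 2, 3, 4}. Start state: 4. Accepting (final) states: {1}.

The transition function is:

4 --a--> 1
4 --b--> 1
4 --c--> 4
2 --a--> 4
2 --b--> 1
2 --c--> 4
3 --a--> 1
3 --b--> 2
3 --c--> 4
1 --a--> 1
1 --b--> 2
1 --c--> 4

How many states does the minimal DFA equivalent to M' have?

3

States {3} cannot be reached from the start state, so discard them.
Initial partition by acceptance: {1} | {2,4}.
Split {2,4} by δ(·,a) → {2} and {4}.
Stable partition: {1} | {2} | {4} — 3 equivalence classes.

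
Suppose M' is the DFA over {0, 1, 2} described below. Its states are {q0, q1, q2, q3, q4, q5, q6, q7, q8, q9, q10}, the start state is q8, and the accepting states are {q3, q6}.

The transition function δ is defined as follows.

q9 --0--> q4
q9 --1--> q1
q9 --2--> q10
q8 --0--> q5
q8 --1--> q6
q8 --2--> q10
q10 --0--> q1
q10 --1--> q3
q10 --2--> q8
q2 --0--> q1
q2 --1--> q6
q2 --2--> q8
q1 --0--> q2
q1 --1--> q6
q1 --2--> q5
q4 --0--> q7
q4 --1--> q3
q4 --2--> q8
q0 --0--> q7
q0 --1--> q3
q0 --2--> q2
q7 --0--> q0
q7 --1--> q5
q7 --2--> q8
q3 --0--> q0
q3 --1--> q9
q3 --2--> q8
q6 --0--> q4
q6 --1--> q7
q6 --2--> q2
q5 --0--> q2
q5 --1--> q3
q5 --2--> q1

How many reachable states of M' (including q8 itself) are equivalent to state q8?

5

All states are reachable from the start state.
P0 = {q3,q6} | {q0,q1,q2,q4,q5,q7,q8,q9,q10}.
Split {q0,q1,q2,q4,q5,q7,q8,q9,q10} by δ(·,1) → {q0,q1,q2,q4,q5,q8,q10} and {q7,q9}.
Refine {q0,q1,q2,q4,q5,q8,q10} on symbol 0: members go to different blocks, giving {q1,q2,q5,q8,q10} and {q0,q4}.
No further refinement is possible. Final partition (4 blocks): {q3,q6} | {q1,q2,q5,q8,q10} | {q7,q9} | {q0,q4}.
State q8 belongs to the block {q1,q2,q5,q8,q10}, which has 5 states.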